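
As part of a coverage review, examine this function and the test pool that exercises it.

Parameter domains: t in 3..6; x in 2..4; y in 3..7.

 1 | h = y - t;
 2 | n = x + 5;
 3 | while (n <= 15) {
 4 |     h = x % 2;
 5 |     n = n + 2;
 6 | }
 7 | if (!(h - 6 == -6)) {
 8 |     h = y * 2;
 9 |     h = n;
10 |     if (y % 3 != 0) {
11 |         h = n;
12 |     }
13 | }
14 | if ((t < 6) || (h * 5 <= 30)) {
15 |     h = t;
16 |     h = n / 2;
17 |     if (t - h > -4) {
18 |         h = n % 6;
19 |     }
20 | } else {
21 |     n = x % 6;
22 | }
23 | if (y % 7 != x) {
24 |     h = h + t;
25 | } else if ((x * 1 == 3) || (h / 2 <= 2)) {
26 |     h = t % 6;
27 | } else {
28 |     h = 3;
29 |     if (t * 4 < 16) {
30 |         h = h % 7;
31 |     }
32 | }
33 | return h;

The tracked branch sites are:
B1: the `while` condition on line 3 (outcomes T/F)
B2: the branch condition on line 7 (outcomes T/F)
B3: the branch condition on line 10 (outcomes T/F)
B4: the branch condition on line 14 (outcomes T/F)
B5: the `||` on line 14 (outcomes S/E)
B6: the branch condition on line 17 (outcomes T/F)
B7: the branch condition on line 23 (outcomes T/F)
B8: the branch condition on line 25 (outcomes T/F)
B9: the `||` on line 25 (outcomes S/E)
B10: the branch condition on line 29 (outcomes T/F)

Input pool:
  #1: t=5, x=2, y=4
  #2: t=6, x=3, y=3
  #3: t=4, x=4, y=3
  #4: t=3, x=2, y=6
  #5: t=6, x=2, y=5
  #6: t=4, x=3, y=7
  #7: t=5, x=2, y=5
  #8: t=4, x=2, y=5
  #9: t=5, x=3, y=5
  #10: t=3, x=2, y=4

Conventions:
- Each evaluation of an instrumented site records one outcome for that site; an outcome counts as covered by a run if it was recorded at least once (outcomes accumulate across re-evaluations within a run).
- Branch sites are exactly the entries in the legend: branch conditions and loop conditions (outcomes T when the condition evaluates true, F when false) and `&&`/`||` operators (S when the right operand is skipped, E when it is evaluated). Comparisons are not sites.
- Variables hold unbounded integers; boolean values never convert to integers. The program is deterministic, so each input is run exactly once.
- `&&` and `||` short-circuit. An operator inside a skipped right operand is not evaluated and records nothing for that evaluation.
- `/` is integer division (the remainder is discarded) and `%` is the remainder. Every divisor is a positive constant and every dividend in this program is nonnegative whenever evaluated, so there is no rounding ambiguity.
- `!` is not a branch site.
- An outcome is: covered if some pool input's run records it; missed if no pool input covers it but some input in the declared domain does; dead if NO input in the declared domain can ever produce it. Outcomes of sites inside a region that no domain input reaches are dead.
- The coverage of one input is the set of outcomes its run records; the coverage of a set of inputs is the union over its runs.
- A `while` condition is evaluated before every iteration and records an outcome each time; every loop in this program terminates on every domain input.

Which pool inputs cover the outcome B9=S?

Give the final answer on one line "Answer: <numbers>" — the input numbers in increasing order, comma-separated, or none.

input #1 (t=5, x=2, y=4): never hits B9=S
input #2 (t=6, x=3, y=3): hits B9=S
input #3 (t=4, x=4, y=3): never hits B9=S
input #4 (t=3, x=2, y=6): never hits B9=S
input #5 (t=6, x=2, y=5): never hits B9=S
input #6 (t=4, x=3, y=7): never hits B9=S
input #7 (t=5, x=2, y=5): never hits B9=S
input #8 (t=4, x=2, y=5): never hits B9=S
input #9 (t=5, x=3, y=5): never hits B9=S
input #10 (t=3, x=2, y=4): never hits B9=S

Answer: 2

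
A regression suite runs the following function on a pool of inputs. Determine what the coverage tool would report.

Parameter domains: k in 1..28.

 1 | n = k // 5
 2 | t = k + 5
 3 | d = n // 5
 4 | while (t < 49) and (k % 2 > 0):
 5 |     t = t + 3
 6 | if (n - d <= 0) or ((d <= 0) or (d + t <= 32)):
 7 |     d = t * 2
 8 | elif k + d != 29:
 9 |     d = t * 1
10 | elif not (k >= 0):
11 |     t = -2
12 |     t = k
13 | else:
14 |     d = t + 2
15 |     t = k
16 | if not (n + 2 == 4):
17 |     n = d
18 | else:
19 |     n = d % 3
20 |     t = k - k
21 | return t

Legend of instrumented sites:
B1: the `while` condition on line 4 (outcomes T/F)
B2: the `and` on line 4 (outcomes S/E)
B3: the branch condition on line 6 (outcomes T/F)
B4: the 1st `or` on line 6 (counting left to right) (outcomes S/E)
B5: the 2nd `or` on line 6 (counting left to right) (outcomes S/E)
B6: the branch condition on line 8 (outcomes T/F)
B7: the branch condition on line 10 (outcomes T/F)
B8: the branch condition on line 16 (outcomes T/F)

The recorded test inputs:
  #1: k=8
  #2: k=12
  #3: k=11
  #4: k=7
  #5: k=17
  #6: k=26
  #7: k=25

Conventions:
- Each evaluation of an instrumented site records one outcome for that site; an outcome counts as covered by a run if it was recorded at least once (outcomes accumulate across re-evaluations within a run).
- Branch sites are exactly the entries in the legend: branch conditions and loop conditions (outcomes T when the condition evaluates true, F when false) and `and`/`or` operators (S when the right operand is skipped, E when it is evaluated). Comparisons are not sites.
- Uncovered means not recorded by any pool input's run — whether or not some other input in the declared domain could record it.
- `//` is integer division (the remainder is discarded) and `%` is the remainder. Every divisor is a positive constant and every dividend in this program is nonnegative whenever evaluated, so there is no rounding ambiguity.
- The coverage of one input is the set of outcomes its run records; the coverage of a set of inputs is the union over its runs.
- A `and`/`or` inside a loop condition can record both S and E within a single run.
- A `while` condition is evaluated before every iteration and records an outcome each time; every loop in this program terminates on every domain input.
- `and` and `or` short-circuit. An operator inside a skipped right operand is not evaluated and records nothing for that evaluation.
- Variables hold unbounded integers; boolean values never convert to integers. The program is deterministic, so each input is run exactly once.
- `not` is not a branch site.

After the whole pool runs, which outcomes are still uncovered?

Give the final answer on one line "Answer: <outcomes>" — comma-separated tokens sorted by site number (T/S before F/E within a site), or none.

run #1 (k=8) runs B2->E, B1->F, B4->E, B5->S, B3->T, B8->T; records B1=F, B2=E, B3=T, B4=E, B5=S, B8=T
run #2 (k=12) runs B2->E, B1->F, B4->E, B5->S, B3->T, B8->F; records B1=F, B2=E, B3=T, B4=E, B5=S, B8=F
run #3 (k=11) runs B2->E, B1->T, B2->E, B1->T, B2->E, B1->T, B2->E, B1->T, B2->E, B1->T, B2->E, B1->T, B2->E, B1->T, ...; records B1=T, B1=F, B2=S, B2=E, B3=T, B4=E, B5=S, B8=F
run #4 (k=7) runs B2->E, B1->T, B2->E, B1->T, B2->E, B1->T, B2->E, B1->T, B2->E, B1->T, B2->E, B1->T, B2->E, B1->T, ...; records B1=T, B1=F, B2=S, B2=E, B3=T, B4=E, B5=S, B8=T
run #5 (k=17) runs B2->E, B1->T, B2->E, B1->T, B2->E, B1->T, B2->E, B1->T, B2->E, B1->T, B2->E, B1->T, B2->E, B1->T, ...; records B1=T, B1=F, B2=S, B2=E, B3=T, B4=E, B5=S, B8=T
run #6 (k=26) runs B2->E, B1->F, B4->E, B5->E, B3->T, B8->T; records B1=F, B2=E, B3=T, B4=E, B5=E, B8=T
run #7 (k=25) runs B2->E, B1->T, B2->E, B1->T, B2->E, B1->T, B2->E, B1->T, B2->E, B1->T, B2->E, B1->T, B2->E, B1->T, ...; records B1=T, B1=F, B2=S, B2=E, B3=F, B4=E, B5=E, B6=T, B8=T
union over the pool: B1=T, B1=F, B2=S, B2=E, B3=T, B3=F, B4=E, B5=S, B5=E, B6=T, B8=T, B8=F
uncovered (4 of 16): B4=S, B6=F, B7=T, B7=F

Answer: B4=S, B6=F, B7=T, B7=F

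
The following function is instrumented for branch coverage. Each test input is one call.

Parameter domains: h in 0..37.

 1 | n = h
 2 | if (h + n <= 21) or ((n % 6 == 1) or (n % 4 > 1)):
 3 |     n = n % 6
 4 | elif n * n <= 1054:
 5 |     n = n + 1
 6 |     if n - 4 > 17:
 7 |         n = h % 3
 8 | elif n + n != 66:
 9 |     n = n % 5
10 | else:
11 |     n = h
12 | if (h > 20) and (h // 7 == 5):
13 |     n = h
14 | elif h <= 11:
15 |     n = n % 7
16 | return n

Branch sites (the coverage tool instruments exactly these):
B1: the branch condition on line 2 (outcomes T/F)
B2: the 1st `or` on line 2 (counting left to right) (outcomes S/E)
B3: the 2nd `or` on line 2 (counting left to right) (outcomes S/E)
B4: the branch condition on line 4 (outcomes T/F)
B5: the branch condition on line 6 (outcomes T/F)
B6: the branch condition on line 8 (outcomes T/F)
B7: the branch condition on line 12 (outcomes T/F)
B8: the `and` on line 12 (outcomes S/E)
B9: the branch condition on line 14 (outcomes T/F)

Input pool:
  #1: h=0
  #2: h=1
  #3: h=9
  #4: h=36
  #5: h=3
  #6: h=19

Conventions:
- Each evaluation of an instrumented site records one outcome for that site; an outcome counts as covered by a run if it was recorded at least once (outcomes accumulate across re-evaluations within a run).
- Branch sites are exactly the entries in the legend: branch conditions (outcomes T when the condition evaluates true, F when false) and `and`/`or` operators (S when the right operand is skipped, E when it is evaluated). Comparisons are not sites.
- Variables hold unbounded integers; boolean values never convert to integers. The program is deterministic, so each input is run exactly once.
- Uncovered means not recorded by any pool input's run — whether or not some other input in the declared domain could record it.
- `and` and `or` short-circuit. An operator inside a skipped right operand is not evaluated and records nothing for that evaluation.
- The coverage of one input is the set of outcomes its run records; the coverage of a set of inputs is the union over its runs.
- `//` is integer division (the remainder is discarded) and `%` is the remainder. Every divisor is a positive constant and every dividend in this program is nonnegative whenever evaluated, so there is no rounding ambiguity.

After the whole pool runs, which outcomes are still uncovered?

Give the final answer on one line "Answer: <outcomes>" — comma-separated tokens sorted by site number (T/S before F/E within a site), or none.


input #1, h=0: events B2->S, B1->T, B8->S, B7->F, B9->T; outcomes B1=T, B2=S, B7=F, B8=S, B9=T
input #2, h=1: events B2->S, B1->T, B8->S, B7->F, B9->T; outcomes B1=T, B2=S, B7=F, B8=S, B9=T
input #3, h=9: events B2->S, B1->T, B8->S, B7->F, B9->T; outcomes B1=T, B2=S, B7=F, B8=S, B9=T
input #4, h=36: events B2->E, B3->E, B1->F, B4->F, B6->T, B8->E, B7->T; outcomes B1=F, B2=E, B3=E, B4=F, B6=T, B7=T, B8=E
input #5, h=3: events B2->S, B1->T, B8->S, B7->F, B9->T; outcomes B1=T, B2=S, B7=F, B8=S, B9=T
input #6, h=19: events B2->E, B3->S, B1->T, B8->S, B7->F, B9->F; outcomes B1=T, B2=E, B3=S, B7=F, B8=S, B9=F
union over the pool: B1=T, B1=F, B2=S, B2=E, B3=S, B3=E, B4=F, B6=T, B7=T, B7=F, B8=S, B8=E, B9=T, B9=F
uncovered (4 of 18): B4=T, B5=T, B5=F, B6=F
Answer: B4=T, B5=T, B5=F, B6=F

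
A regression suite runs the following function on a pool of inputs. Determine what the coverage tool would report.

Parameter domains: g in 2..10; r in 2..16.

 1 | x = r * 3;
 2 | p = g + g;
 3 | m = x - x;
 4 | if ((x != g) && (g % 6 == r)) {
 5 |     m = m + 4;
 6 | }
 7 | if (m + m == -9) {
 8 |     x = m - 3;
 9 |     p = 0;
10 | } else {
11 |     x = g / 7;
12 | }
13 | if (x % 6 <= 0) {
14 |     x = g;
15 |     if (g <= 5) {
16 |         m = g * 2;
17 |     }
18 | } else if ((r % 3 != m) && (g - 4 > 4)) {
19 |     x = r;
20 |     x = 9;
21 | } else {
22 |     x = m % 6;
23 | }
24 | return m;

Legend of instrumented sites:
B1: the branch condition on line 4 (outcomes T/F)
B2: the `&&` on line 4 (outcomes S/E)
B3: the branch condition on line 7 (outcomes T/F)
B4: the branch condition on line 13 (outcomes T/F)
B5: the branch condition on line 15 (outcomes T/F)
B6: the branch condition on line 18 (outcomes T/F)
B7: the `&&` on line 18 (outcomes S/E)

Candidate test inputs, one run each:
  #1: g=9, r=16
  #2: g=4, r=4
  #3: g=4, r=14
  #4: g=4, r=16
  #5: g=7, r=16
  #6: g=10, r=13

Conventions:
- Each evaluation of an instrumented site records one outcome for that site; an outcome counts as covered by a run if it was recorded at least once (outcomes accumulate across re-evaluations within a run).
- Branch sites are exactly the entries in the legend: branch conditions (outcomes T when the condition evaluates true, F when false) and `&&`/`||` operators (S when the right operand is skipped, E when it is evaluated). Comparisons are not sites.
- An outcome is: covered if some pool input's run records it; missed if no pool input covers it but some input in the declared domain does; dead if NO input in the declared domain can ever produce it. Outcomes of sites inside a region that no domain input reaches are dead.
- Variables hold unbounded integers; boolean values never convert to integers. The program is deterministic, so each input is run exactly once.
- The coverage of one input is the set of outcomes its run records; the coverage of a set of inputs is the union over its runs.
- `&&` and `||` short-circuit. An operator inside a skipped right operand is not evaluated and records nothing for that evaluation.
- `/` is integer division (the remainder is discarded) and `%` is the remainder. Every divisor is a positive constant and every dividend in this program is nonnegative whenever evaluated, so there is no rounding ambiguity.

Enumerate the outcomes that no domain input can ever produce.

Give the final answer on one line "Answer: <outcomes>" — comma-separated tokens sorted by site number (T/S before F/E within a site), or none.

checking every outcome against all 135 domain inputs:
  B3=T: unreachable across the whole domain -> dead
  reachable outcomes have witnesses, e.g. B1=T (e.g. g=2, r=2), B1=F (e.g. g=2, r=3), B2=S (e.g. g=6, r=2), B2=E (e.g. g=2, r=2)

Answer: B3=T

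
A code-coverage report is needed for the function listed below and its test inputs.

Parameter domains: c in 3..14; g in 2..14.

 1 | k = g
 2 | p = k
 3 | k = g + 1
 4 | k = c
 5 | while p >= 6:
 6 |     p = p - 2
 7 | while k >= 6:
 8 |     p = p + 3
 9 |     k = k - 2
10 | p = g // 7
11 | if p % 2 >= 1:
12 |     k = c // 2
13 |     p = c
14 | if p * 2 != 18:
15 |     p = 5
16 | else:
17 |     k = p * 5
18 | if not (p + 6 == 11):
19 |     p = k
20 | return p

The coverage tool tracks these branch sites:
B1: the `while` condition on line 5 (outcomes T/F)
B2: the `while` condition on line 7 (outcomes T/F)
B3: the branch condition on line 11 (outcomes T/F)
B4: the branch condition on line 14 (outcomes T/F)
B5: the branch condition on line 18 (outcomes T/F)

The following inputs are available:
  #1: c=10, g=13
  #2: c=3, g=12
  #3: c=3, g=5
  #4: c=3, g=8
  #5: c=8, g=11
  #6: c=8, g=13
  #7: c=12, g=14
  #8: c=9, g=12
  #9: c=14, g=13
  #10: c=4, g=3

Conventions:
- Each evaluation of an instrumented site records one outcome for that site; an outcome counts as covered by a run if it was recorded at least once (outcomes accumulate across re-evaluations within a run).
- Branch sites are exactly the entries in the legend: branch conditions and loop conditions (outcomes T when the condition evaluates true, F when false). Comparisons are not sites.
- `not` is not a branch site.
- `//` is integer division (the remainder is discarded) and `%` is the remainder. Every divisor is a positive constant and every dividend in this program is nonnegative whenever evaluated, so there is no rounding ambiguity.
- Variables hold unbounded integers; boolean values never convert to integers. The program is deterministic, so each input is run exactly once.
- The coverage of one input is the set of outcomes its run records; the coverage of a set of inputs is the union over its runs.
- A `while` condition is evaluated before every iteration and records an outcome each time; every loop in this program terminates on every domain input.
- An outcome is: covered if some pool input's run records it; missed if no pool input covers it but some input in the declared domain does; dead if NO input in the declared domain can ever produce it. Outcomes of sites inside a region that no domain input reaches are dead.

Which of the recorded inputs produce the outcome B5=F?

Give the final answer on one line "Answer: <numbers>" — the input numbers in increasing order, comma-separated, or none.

input #1 (c=10, g=13): produces B5=F
input #2 (c=3, g=12): produces B5=F
input #3 (c=3, g=5): produces B5=F
input #4 (c=3, g=8): produces B5=F
input #5 (c=8, g=11): produces B5=F
input #6 (c=8, g=13): produces B5=F
input #7 (c=12, g=14): produces B5=F
input #8 (c=9, g=12): does not produce B5=F
input #9 (c=14, g=13): produces B5=F
input #10 (c=4, g=3): produces B5=F

Answer: 1, 2, 3, 4, 5, 6, 7, 9, 10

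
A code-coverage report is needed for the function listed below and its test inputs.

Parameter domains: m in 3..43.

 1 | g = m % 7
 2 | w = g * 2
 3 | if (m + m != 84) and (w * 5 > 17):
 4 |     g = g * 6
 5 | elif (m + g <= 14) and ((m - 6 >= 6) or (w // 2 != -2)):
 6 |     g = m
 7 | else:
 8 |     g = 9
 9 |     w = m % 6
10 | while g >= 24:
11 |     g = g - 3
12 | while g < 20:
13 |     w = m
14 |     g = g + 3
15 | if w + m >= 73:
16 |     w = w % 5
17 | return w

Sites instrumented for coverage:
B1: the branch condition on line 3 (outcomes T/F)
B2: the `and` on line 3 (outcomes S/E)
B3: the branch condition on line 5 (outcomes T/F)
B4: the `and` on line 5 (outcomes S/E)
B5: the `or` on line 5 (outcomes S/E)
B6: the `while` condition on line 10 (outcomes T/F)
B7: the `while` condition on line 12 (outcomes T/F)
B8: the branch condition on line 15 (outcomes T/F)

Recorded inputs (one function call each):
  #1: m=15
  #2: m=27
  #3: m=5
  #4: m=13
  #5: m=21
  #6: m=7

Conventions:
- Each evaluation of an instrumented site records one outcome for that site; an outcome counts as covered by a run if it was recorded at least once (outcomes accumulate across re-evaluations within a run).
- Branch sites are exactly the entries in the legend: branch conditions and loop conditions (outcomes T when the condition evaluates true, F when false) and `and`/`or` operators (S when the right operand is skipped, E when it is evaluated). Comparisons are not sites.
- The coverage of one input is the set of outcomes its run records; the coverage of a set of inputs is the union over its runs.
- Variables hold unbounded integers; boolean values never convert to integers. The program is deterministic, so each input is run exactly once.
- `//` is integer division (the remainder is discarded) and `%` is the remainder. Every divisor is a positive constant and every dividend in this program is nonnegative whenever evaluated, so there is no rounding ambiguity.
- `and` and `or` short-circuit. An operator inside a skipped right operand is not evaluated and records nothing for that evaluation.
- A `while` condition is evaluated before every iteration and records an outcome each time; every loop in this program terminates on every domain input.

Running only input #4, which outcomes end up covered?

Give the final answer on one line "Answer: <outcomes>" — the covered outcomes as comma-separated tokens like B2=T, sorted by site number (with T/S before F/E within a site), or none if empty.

Simulating input #4 (m=13) step by step:
  B2->E, B1->T, B6->T, B6->T, B6->T, B6->T, B6->T, B6->F, B7->F, B8->F
deduplicating events, the covered set is: B1=T, B2=E, B6=T, B6=F, B7=F, B8=F

Answer: B1=T, B2=E, B6=T, B6=F, B7=F, B8=F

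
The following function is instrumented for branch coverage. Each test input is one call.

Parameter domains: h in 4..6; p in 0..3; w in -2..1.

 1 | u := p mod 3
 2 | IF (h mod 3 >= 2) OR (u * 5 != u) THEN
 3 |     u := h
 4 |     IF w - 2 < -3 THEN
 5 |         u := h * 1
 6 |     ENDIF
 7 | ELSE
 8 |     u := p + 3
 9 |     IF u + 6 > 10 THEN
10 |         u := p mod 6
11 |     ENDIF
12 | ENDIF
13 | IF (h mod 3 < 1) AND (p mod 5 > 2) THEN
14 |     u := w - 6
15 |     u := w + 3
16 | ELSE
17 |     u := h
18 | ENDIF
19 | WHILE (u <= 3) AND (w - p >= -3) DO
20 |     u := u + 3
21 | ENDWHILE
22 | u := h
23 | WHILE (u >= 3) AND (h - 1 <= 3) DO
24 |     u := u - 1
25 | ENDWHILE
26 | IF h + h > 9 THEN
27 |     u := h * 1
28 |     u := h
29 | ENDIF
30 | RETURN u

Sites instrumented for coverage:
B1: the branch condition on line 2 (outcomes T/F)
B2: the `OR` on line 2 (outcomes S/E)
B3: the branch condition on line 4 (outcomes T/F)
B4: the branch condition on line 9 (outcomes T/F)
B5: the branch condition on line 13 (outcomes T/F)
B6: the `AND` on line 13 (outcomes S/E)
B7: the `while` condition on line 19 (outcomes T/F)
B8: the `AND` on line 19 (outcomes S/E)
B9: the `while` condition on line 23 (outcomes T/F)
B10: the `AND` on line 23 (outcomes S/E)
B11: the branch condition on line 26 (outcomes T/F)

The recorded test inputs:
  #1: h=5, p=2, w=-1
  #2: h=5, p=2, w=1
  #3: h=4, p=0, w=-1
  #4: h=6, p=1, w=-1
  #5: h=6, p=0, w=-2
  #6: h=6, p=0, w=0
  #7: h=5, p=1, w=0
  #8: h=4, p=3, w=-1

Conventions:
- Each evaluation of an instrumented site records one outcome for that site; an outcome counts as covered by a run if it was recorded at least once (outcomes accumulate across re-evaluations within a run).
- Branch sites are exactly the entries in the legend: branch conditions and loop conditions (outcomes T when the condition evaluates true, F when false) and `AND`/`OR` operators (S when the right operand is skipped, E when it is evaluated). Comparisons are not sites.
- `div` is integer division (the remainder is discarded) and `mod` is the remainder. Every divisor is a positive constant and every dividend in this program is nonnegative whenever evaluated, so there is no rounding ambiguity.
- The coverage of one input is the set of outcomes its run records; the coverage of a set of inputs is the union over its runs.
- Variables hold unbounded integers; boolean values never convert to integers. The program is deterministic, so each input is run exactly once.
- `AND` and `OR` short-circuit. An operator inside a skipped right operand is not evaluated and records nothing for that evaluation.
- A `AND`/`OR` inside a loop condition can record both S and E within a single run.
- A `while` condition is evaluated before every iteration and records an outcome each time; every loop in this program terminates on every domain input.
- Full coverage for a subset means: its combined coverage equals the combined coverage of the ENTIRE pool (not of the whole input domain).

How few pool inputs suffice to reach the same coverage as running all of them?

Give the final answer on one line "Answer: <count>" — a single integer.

input #1 (h=5, p=2, w=-1): covers B1=T, B2=S, B3=F, B5=F, B6=S, B7=F, B8=S, B9=F, B10=E, B11=T
input #2 (h=5, p=2, w=1): covers B1=T, B2=S, B3=F, B5=F, B6=S, B7=F, B8=S, B9=F, B10=E, B11=T
input #3 (h=4, p=0, w=-1): covers B1=F, B2=E, B4=F, B5=F, B6=S, B7=F, B8=S, B9=T, B9=F, B10=S, B10=E, B11=F
input #4 (h=6, p=1, w=-1): covers B1=T, B2=E, B3=F, B5=F, B6=E, B7=F, B8=S, B9=F, B10=E, B11=T
input #5 (h=6, p=0, w=-2): covers B1=F, B2=E, B4=F, B5=F, B6=E, B7=F, B8=S, B9=F, B10=E, B11=T
input #6 (h=6, p=0, w=0): covers B1=F, B2=E, B4=F, B5=F, B6=E, B7=F, B8=S, B9=F, B10=E, B11=T
input #7 (h=5, p=1, w=0): covers B1=T, B2=S, B3=F, B5=F, B6=S, B7=F, B8=S, B9=F, B10=E, B11=T
input #8 (h=4, p=3, w=-1): covers B1=F, B2=E, B4=T, B5=F, B6=S, B7=F, B8=S, B9=T, B9=F, B10=S, B10=E, B11=F
the full pool covers 18 outcomes: B1=T, B1=F, B2=S, B2=E, B3=F, B4=T, B4=F, B5=F, B6=S, B6=E, B7=F, B8=S, B9=T, B9=F, B10=S, B10=E, B11=T, B11=F
no size-1 subset reaches all 18 outcomes (best union: 12/18)
no size-2 subset reaches all 18 outcomes (best union: 16/18)
size 3: inputs {1, 5, 8} cover all 18 outcomes, and no lexicographically smaller subset of this size does

Answer: 3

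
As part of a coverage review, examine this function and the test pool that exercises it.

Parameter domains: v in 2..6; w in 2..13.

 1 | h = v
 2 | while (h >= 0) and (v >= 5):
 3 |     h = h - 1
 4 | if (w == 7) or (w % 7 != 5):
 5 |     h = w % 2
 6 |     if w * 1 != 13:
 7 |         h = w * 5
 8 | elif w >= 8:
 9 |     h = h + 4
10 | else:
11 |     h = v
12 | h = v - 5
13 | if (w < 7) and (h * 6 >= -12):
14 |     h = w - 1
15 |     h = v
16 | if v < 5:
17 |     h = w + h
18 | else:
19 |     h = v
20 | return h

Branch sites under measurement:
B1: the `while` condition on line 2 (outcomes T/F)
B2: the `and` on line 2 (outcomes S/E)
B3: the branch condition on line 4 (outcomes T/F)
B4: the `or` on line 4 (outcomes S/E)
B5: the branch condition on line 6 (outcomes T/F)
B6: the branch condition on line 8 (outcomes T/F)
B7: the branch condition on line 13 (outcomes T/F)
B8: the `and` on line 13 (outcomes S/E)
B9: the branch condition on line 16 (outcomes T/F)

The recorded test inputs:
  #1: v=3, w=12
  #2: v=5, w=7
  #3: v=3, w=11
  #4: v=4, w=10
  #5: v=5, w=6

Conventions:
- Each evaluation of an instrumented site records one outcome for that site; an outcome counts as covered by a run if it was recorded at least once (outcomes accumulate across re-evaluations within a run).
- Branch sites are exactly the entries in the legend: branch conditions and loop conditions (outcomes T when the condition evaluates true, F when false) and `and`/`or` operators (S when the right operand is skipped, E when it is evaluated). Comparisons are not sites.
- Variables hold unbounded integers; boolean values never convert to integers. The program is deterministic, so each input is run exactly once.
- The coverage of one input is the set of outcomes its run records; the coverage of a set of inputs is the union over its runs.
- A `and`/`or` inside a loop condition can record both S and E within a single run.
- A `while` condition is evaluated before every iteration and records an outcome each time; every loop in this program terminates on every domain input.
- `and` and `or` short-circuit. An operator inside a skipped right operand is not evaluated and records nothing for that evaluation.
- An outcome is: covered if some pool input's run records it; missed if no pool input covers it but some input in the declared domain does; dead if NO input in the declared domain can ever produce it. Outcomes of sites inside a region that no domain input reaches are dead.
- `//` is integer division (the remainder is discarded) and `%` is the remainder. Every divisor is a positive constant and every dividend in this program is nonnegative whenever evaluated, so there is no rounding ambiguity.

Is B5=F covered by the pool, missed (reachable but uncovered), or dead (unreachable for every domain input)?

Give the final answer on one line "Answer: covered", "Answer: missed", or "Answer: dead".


no pool input records B5=F
but domain input (v=2, w=13) does record it -> reachable, so missed
Answer: missed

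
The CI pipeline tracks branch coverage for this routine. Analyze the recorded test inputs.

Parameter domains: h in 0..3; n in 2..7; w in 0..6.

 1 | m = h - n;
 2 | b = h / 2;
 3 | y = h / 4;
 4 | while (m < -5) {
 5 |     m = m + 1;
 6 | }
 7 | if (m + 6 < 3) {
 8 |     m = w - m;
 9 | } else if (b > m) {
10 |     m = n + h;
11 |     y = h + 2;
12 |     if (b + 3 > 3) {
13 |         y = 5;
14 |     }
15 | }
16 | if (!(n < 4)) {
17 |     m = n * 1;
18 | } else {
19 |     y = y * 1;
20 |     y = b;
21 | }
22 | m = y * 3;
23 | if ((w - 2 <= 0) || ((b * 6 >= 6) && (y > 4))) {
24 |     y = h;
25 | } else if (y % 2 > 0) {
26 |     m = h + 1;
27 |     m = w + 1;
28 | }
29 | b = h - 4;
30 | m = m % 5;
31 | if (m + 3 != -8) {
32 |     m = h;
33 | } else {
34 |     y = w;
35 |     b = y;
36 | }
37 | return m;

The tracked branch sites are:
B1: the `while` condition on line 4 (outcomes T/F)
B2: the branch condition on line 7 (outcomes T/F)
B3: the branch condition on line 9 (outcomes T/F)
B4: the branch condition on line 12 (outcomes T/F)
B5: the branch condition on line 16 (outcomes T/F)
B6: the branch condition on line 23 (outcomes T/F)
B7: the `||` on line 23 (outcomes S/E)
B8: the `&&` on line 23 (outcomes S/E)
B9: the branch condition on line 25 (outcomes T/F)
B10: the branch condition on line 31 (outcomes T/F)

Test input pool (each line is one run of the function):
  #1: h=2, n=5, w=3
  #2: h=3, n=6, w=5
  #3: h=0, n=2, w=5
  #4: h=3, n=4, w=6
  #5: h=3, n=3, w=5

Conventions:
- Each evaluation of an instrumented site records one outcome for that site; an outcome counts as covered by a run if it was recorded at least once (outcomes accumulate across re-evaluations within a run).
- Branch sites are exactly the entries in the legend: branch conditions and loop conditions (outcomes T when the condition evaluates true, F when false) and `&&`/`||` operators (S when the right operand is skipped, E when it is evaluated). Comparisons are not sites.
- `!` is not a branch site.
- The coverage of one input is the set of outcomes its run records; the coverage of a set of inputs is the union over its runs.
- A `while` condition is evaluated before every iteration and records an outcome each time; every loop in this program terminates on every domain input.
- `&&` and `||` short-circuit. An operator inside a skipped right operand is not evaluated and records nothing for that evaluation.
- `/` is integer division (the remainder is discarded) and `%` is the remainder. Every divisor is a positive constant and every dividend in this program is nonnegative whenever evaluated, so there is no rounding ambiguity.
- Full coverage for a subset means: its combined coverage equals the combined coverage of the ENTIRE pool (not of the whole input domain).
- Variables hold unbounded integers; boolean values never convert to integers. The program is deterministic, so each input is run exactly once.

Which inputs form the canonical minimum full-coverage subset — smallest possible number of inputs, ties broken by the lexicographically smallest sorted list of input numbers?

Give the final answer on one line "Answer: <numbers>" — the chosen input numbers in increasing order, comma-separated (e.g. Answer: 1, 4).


run #1 (h=2, n=5, w=3) records B1=F, B2=F, B3=T, B4=T, B5=T, B6=T, B7=E, B8=E, B10=T
run #2 (h=3, n=6, w=5) records B1=F, B2=F, B3=T, B4=T, B5=T, B6=T, B7=E, B8=E, B10=T
run #3 (h=0, n=2, w=5) records B1=F, B2=F, B3=T, B4=F, B5=F, B6=F, B7=E, B8=S, B9=F, B10=T
run #4 (h=3, n=4, w=6) records B1=F, B2=F, B3=T, B4=T, B5=T, B6=T, B7=E, B8=E, B10=T
run #5 (h=3, n=3, w=5) records B1=F, B2=F, B3=T, B4=T, B5=F, B6=F, B7=E, B8=E, B9=T, B10=T
the full pool covers 15 outcomes: B1=F, B2=F, B3=T, B4=T, B4=F, B5=T, B5=F, B6=T, B6=F, B7=E, B8=S, B8=E, B9=T, B9=F, B10=T
size 1 is not enough: best union over all size-1 subsets is 10/15
size 2 is not enough: best union over all size-2 subsets is 14/15
at size 3, {1, 3, 5} reaches all 15 outcomes; every lexicographically earlier size-3 subset fails
Answer: 1, 3, 5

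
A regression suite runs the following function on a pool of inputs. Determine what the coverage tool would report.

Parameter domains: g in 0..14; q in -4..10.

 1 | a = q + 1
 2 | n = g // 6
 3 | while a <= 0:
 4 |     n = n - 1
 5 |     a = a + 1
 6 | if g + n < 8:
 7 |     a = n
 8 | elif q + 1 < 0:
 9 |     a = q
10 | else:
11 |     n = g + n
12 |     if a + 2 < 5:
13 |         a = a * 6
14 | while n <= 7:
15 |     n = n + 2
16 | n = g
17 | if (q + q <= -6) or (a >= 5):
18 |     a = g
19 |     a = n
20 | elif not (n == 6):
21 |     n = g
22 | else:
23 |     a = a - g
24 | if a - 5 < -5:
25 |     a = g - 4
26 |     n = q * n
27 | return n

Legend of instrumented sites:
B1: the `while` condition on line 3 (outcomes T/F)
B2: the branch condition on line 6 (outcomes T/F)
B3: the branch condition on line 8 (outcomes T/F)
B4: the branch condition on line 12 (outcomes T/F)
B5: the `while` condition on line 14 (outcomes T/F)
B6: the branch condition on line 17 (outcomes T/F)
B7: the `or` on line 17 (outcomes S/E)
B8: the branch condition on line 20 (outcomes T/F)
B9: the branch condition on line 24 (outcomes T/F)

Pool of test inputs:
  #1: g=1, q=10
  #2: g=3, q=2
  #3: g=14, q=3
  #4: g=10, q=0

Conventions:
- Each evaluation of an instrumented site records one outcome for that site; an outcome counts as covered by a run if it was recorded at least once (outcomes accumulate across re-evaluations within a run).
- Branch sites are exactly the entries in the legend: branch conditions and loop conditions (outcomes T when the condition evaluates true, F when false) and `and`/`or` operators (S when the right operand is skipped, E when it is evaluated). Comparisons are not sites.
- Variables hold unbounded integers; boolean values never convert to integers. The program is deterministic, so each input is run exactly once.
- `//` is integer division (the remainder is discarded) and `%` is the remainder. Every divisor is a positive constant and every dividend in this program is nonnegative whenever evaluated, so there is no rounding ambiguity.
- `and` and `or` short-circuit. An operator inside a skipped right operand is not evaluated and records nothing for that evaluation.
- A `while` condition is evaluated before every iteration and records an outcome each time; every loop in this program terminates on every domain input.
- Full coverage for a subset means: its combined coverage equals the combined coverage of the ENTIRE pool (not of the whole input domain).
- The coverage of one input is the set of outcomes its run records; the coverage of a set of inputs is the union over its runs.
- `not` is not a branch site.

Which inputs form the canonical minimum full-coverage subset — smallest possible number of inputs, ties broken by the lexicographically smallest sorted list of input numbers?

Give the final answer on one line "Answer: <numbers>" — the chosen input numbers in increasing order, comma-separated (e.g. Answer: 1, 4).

#1 (g=1, q=10) -> covered: B1=F, B2=T, B5=T, B5=F, B6=F, B7=E, B8=T, B9=F
#2 (g=3, q=2) -> covered: B1=F, B2=T, B5=T, B5=F, B6=F, B7=E, B8=T, B9=F
#3 (g=14, q=3) -> covered: B1=F, B2=F, B3=F, B4=F, B5=F, B6=F, B7=E, B8=T, B9=F
#4 (g=10, q=0) -> covered: B1=F, B2=F, B3=F, B4=T, B5=F, B6=T, B7=E, B9=F
pool-wide coverage (13 outcomes): B1=F, B2=T, B2=F, B3=F, B4=T, B4=F, B5=T, B5=F, B6=T, B6=F, B7=E, B8=T, B9=F
checked all size-1 subsets: none covers 13 outcomes (max 9/13)
checked all size-2 subsets: none covers 13 outcomes (max 12/13)
inputs {1, 3, 4} (size 3) cover everything; no size-3 subset with a lexicographically smaller index list covers all 13

Answer: 1, 3, 4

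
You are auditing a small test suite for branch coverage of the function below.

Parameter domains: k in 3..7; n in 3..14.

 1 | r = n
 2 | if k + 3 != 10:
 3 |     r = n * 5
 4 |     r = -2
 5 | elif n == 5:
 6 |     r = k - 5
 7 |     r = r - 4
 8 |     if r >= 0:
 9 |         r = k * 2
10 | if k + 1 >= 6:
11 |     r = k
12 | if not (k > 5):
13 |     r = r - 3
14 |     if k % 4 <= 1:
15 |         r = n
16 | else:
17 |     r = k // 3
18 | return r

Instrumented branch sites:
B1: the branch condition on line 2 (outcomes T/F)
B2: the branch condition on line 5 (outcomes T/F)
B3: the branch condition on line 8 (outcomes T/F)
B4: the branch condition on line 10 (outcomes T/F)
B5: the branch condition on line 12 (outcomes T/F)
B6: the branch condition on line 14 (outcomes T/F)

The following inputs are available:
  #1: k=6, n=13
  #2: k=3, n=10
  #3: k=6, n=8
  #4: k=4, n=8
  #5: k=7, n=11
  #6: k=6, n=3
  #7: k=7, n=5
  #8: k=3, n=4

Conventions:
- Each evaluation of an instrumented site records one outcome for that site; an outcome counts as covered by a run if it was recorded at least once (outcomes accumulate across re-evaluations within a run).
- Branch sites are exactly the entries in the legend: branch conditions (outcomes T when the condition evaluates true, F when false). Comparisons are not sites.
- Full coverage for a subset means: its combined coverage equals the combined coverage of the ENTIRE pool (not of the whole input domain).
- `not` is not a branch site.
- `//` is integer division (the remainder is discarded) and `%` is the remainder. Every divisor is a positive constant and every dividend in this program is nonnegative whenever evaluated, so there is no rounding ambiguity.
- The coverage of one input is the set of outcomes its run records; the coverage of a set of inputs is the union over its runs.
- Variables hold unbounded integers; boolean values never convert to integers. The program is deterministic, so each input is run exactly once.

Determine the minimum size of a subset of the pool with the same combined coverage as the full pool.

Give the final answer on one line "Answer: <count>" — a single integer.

input #1 (k=6, n=13): events B1->T, B4->T, B5->F; covers B1=T, B4=T, B5=F
input #2 (k=3, n=10): events B1->T, B4->F, B5->T, B6->F; covers B1=T, B4=F, B5=T, B6=F
input #3 (k=6, n=8): events B1->T, B4->T, B5->F; covers B1=T, B4=T, B5=F
input #4 (k=4, n=8): events B1->T, B4->F, B5->T, B6->T; covers B1=T, B4=F, B5=T, B6=T
input #5 (k=7, n=11): events B1->F, B2->F, B4->T, B5->F; covers B1=F, B2=F, B4=T, B5=F
input #6 (k=6, n=3): events B1->T, B4->T, B5->F; covers B1=T, B4=T, B5=F
input #7 (k=7, n=5): events B1->F, B2->T, B3->F, B4->T, B5->F; covers B1=F, B2=T, B3=F, B4=T, B5=F
input #8 (k=3, n=4): events B1->T, B4->F, B5->T, B6->F; covers B1=T, B4=F, B5=T, B6=F
together the pool reaches 11 outcomes: B1=T, B1=F, B2=T, B2=F, B3=F, B4=T, B4=F, B5=T, B5=F, B6=T, B6=F
size 1 is not enough: best union over all size-1 subsets is 5/11
size 2 is not enough: best union over all size-2 subsets is 9/11
size 3 is not enough: best union over all size-3 subsets is 10/11
at size 4, {2, 4, 5, 7} reaches all 11 outcomes; every lexicographically earlier size-4 subset fails

Answer: 4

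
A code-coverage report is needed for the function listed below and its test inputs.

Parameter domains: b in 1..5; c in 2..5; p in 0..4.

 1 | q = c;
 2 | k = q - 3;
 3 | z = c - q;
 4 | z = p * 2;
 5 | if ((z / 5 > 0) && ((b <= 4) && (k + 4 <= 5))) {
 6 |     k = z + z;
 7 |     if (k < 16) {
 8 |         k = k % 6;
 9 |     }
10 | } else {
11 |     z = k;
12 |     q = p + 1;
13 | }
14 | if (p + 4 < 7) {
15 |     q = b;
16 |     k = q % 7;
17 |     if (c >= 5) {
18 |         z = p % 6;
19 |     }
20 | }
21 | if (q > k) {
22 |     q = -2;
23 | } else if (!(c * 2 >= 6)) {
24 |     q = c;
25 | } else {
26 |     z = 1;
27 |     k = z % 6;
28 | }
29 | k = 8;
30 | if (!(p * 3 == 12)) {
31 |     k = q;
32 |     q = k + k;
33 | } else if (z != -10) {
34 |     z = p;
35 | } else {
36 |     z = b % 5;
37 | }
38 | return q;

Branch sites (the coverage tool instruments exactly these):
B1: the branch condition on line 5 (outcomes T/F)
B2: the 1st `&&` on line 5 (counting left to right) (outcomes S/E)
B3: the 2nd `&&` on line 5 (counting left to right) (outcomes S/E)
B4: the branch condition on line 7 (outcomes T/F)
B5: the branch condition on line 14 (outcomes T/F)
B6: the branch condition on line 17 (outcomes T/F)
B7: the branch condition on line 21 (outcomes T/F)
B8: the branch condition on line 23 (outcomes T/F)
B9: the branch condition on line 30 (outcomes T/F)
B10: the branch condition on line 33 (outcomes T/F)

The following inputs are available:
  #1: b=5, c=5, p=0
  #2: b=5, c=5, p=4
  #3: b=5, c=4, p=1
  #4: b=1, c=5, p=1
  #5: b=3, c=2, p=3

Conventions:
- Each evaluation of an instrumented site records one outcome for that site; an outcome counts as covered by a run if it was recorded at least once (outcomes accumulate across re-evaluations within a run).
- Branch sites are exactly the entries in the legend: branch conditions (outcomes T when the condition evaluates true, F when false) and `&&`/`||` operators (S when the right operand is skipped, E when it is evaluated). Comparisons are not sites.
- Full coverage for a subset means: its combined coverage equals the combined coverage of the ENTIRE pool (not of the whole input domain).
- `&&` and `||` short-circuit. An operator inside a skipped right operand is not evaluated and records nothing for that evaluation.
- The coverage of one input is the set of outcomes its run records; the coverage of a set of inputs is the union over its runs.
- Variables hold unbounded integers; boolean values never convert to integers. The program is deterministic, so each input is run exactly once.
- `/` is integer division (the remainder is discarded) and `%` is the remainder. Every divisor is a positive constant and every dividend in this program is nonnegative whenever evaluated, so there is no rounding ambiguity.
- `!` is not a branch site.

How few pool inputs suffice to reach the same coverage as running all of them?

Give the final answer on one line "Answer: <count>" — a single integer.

run #1 (b=5, c=5, p=0) records B1=F, B2=S, B5=T, B6=T, B7=F, B8=F, B9=T
run #2 (b=5, c=5, p=4) records B1=F, B2=E, B3=S, B5=F, B7=T, B9=F, B10=T
run #3 (b=5, c=4, p=1) records B1=F, B2=S, B5=T, B6=F, B7=F, B8=F, B9=T
run #4 (b=1, c=5, p=1) records B1=F, B2=S, B5=T, B6=T, B7=F, B8=F, B9=T
run #5 (b=3, c=2, p=3) records B1=T, B2=E, B3=E, B4=T, B5=F, B7=T, B9=T
together the pool reaches 17 outcomes: B1=T, B1=F, B2=S, B2=E, B3=S, B3=E, B4=T, B5=T, B5=F, B6=T, B6=F, B7=T, B7=F, B8=F, B9=T, B9=F, B10=T
no size-1 subset reaches all 17 outcomes (best union: 7/17)
no size-2 subset reaches all 17 outcomes (best union: 13/17)
no size-3 subset reaches all 17 outcomes (best union: 16/17)
inputs {1, 2, 3, 5} (size 4) cover everything; no size-4 subset with a lexicographically smaller index list covers all 17

Answer: 4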